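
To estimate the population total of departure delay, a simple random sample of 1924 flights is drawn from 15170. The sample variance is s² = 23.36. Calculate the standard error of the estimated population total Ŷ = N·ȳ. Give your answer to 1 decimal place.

Var(Ŷ) = N²·Var(ȳ) = N²·(1 − n/N)·s²/n.
f = 1924/15170 = 0.12682927; Var(ȳ) = 0.87317073·23.36/1924 = 0.010601491.
Var(Ŷ) = 15170² · 0.010601491 = 2.4397095 × 10^6.
SE(Ŷ) = √(2.4397095 × 10^6) = 1562.0.

1562.0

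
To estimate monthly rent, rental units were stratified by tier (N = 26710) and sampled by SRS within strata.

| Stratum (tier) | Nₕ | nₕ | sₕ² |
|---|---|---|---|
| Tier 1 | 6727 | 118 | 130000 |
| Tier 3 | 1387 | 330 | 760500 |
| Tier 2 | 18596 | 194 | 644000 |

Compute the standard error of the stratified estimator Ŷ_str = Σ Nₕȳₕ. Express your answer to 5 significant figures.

Var(Ŷ_str) = Σₕ Nₕ²(1 − fₕ)sₕ²/nₕ.
Tier 1: 6727²·(1 − 118/6727)·130000/118 = 4.8979971 × 10^10.
Tier 3: 1387²·(1 − 330/1387)·760500/330 = 3.3785996 × 10^9.
Tier 2: 18596²·(1 − 194/18596)·644000/194 = 1.1359748 × 10^12.
Sum = 1.1883334 × 10^12.
SE = √(1.1883334 × 10^12) = 1.0901 × 10^6.

1.0901 × 10^6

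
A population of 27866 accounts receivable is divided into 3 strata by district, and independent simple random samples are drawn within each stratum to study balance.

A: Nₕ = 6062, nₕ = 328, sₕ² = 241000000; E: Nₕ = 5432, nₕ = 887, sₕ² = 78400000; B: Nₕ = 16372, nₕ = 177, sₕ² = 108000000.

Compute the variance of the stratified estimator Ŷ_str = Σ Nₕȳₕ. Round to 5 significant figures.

Var(Ŷ_str) = Σₕ Nₕ²(1 − fₕ)sₕ²/nₕ.
A: 6062²·(1 − 328/6062)·241000000/328 = 2.553976 × 10^13.
E: 5432²·(1 − 887/5432)·78400000/887 = 2.1821575 × 10^12.
B: 16372²·(1 − 177/16372)·108000000/177 = 1.6178311 × 10^14.
Sum = 1.8950503 × 10^14.

1.8951 × 10^14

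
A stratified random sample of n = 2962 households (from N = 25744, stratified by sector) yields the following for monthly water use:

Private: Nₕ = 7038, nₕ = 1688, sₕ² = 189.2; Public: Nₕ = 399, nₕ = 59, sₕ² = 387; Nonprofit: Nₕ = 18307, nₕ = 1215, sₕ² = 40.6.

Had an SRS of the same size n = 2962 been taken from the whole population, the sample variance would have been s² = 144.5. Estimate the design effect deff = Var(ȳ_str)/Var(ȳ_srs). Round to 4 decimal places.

0.5440

Var(ȳ_str) = Σ Wₕ²(1−fₕ)sₕ²/nₕ with Wₕ = Nₕ/25744:
  Private: (7038/25744)²·(1−1688/7038)·189.2/1688 = 0.0063679505
  Public: (399/25744)²·(1−59/399)·387/59 = 0.0013426373
  Nonprofit: (18307/25744)²·(1−1215/18307)·40.6/1215 = 0.015776395
  → Var(ȳ_str) = 0.023486983.
Var(ȳ_srs) = (1 − 2962/25744)·144.5/2962 = 0.043171647.
deff = 0.023486983 / 0.043171647 = 0.5440.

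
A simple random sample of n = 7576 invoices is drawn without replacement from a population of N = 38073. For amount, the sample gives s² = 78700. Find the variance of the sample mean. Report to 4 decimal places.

8.3210

Under SRS without replacement, Var(ȳ) = (1 − f)·s²/n with f = n/N = 7576/38073 = 0.19898616.
Var(ȳ) = (1 − 0.19898616)·78700/7576 = 0.80101384·10.388068 = 8.3209859.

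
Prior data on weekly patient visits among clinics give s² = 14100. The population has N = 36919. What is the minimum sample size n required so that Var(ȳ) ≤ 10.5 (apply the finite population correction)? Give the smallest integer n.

Without fpc, n₀ = s²/D = 14100/10.5 = 1342.8571.
With fpc, (1 − n/N)·s²/n ≤ D requires n ≥ n₀/(1 + n₀/N) = 1342.8571/(1 + 1342.8571/36919) = 1295.7275.
Rounding up, n = 1296.

1296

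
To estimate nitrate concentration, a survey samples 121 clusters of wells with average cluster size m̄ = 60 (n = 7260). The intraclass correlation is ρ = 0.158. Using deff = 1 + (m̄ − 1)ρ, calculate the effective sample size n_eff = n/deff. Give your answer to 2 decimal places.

703.35

deff = 1 + (60 − 1)·0.158 = 1 + 9.322 = 10.322.
n_eff = 7260 / 10.322 = 703.35.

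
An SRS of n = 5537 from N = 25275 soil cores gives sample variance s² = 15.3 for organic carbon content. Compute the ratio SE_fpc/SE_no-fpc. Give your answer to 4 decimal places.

f = n/N = 5537/25275 = 0.21907023.
SE_no-fpc = √(s²/n) = 0.052566426; SE_fpc = √((1−f)s²/n) = 0.046453072.
Ratio = √(1−f) = 0.88370231.

0.8837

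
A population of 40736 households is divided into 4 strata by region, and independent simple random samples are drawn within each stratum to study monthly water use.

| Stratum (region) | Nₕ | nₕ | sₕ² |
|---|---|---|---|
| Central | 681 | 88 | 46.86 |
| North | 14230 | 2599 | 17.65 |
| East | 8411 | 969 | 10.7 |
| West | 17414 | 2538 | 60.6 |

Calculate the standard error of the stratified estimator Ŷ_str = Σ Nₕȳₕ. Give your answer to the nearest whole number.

Var(Ŷ_str) = Σₕ Nₕ²(1 − fₕ)sₕ²/nₕ.
Central: 681²·(1 − 88/681)·46.86/88 = 215041.07.
North: 14230²·(1 − 2599/14230)·17.65/2599 = 1.1239847 × 10^6.
East: 8411²·(1 − 969/8411)·10.7/969 = 691189.77.
West: 17414²·(1 − 2538/17414)·60.6/2538 = 6.1853705 × 10^6.
Sum = 8.215586 × 10^6.
SE = √(8.215586 × 10^6) = 2866.

2866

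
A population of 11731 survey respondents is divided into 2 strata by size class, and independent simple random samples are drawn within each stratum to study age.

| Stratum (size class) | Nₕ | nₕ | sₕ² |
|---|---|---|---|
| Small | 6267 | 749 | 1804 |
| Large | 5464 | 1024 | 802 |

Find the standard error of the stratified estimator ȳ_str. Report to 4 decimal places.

0.8622

Var(ȳ_str) = Σₕ Wₕ²(1 − fₕ)sₕ²/nₕ with Wₕ = Nₕ/N, N = 11731.
Small: Wₕ = 0.53422556; term = 0.53422556²·(1 − 0.11951492)·1804/749 = 0.60523779.
Large: Wₕ = 0.46577444; term = 0.46577444²·(1 − 0.18740849)·802/1024 = 0.13806958.
Sum = 0.74330737.
SE = √(0.74330737) = 0.8622.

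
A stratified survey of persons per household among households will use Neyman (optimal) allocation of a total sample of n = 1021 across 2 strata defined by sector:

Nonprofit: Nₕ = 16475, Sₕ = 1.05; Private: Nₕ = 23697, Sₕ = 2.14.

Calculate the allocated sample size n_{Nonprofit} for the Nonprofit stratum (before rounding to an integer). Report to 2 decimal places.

259.70

Neyman allocation: nₕ = n·NₕSₕ / Σⱼ NⱼSⱼ.
Σ NⱼSⱼ = 16475·1.05 + 23697·2.14 = 68010.33.
n_{Nonprofit} = 1021·16475·1.05 / 68010.33 = 259.70.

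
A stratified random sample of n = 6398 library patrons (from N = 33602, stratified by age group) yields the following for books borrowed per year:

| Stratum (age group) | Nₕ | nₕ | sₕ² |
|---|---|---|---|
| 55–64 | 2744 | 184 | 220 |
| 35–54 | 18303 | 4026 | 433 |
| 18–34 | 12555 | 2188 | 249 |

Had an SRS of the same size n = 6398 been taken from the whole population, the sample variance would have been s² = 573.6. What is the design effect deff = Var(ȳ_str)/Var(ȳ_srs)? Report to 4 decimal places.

Var(ȳ_str) = Σ Wₕ²(1−fₕ)sₕ²/nₕ with Wₕ = Nₕ/33602:
  55–64: (2744/33602)²·(1−184/2744)·220/184 = 0.0074387279
  35–54: (18303/33602)²·(1−4026/18303)·433/4026 = 0.024891044
  18–34: (12555/33602)²·(1−2188/12555)·249/2188 = 0.013118724
  → Var(ȳ_str) = 0.045448496.
Var(ȳ_srs) = (1 − 6398/33602)·573.6/6398 = 0.072582604.
deff = 0.045448496 / 0.072582604 = 0.6262.

0.6262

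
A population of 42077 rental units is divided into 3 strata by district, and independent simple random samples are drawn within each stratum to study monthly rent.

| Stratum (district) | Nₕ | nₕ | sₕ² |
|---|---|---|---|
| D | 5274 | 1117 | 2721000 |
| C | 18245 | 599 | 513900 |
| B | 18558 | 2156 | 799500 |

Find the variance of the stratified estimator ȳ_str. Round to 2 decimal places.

Var(ȳ_str) = Σₕ Wₕ²(1 − fₕ)sₕ²/nₕ with Wₕ = Nₕ/N, N = 42077.
D: Wₕ = 0.12534164; term = 0.12534164²·(1 − 0.21179370)·2721000/1117 = 30.165184.
C: Wₕ = 0.43360981; term = 0.43360981²·(1 − 0.03283091)·513900/599 = 156.00999.
B: Wₕ = 0.44104855; term = 0.44104855²·(1 − 0.11617631)·799500/2156 = 63.754105.
Sum = 249.92928.

249.93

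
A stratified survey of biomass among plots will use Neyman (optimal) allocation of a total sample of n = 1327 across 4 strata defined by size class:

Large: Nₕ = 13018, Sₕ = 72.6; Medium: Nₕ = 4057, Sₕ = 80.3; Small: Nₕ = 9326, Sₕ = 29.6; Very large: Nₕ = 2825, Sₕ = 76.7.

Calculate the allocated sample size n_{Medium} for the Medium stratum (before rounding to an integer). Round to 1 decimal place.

245.1

Neyman allocation: nₕ = n·NₕSₕ / Σⱼ NⱼSⱼ.
Σ NⱼSⱼ = 13018·72.6 + 4057·80.3 + 9326·29.6 + 2825·76.7 = 1.763611 × 10^6.
n_{Medium} = 1327·4057·80.3 / (1.763611 × 10^6) = 245.1.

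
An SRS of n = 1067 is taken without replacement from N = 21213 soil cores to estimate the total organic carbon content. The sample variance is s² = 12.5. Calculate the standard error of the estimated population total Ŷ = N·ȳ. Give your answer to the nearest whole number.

2238

Var(Ŷ) = N²·Var(ȳ) = N²·(1 − n/N)·s²/n.
f = 1067/21213 = 0.05029934; Var(ȳ) = 0.94970066·12.5/1067 = 0.011125828.
Var(Ŷ) = 21213² · 0.011125828 = 5.0065266 × 10^6.
SE(Ŷ) = √(5.0065266 × 10^6) = 2238.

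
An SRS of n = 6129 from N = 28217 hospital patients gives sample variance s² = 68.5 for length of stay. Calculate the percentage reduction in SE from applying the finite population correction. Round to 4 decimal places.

f = n/N = 6129/28217 = 0.21720948.
SE_no-fpc = √(s²/n) = 0.10571837; SE_fpc = √((1−f)s²/n) = 0.093534807.
Ratio = √(1−f) = 0.88475449. Reduction = 100·(1 − 0.88475449) = 11.5246%.

11.5246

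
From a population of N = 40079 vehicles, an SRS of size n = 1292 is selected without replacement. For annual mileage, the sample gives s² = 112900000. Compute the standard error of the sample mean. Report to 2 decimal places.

Under SRS without replacement, Var(ȳ) = (1 − f)·s²/n with f = n/N = 1292/40079 = 0.03223633.
Var(ȳ) = (1 − 0.03223633)·112900000/1292 = 0.96776367·87383.901 = 84566.964.
SE(ȳ) = √(84566.964) = 290.80.

290.80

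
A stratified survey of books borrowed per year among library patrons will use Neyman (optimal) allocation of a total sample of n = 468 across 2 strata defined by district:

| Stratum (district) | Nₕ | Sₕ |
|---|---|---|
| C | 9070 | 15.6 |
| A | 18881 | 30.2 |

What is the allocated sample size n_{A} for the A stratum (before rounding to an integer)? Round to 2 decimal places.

374.96

Neyman allocation: nₕ = n·NₕSₕ / Σⱼ NⱼSⱼ.
Σ NⱼSⱼ = 9070·15.6 + 18881·30.2 = 711698.2.
n_{A} = 468·18881·30.2 / 711698.2 = 374.96.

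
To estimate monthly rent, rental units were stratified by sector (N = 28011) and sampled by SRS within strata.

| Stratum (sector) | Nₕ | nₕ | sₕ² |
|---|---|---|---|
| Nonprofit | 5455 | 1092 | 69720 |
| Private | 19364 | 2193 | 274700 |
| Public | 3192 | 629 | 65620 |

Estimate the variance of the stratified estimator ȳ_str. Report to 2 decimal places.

56.11

Var(ȳ_str) = Σₕ Wₕ²(1 − fₕ)sₕ²/nₕ with Wₕ = Nₕ/N, N = 28011.
Nonprofit: Wₕ = 0.19474492; term = 0.19474492²·(1 − 0.20018332)·69720/1092 = 1.9366783.
Private: Wₕ = 0.69129985; term = 0.69129985²·(1 − 0.11325139)·274700/2193 = 53.082756.
Public: Wₕ = 0.11395523; term = 0.11395523²·(1 − 0.19705514)·65620/629 = 1.0877769.
Sum = 56.107211.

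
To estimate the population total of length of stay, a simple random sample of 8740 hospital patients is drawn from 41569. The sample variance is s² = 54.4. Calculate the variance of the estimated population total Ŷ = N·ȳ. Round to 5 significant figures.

Var(Ŷ) = N²·Var(ȳ) = N²·(1 − n/N)·s²/n.
f = 8740/41569 = 0.21025283; Var(ȳ) = 0.78974717·54.4/8740 = 0.0049155888.
Var(Ŷ) = 41569² · 0.0049155888 = 8.4940478 × 10^6.

8.4940 × 10^6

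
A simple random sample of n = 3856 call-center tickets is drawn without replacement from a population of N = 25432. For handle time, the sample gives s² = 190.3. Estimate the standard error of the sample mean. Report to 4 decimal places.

Under SRS without replacement, Var(ȳ) = (1 − f)·s²/n with f = n/N = 3856/25432 = 0.15162001.
Var(ȳ) = (1 − 0.15162001)·190.3/3856 = 0.84837999·0.04935166 = 0.041868961.
SE(ȳ) = √(0.041868961) = 0.2046.

0.2046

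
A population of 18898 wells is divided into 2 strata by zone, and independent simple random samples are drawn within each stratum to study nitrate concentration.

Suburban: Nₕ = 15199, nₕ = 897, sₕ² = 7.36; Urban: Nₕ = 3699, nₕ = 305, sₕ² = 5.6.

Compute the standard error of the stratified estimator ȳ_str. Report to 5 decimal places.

Var(ȳ_str) = Σₕ Wₕ²(1 − fₕ)sₕ²/nₕ with Wₕ = Nₕ/N, N = 18898.
Suburban: Wₕ = 0.80426500; term = 0.80426500²·(1 − 0.05901704)·7.36/897 = 0.0049941947.
Urban: Wₕ = 0.19573500; term = 0.19573500²·(1 − 0.08245472)·5.6/305 = 6.4543523 × 10^-4.
Sum = 0.0056396299.
SE = √(0.0056396299) = 0.07510.

0.07510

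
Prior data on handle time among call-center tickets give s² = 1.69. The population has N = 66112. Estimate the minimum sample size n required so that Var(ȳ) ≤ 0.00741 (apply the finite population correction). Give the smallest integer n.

Without fpc, n₀ = s²/D = 1.69/0.00741 = 228.0702.
With fpc, (1 − n/N)·s²/n ≤ D requires n ≥ n₀/(1 + n₀/N) = 228.0702/(1 + 228.0702/66112) = 227.2861.
Rounding up, n = 228.

228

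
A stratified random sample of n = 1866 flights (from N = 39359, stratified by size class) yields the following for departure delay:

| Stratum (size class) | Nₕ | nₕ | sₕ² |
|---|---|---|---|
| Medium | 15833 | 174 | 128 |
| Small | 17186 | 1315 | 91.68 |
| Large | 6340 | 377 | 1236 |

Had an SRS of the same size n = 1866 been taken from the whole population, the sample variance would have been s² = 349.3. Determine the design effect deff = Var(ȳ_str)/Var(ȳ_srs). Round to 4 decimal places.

Var(ȳ_str) = Σ Wₕ²(1−fₕ)sₕ²/nₕ with Wₕ = Nₕ/39359:
  Medium: (15833/39359)²·(1−174/15833)·128/174 = 0.11773344
  Small: (17186/39359)²·(1−1315/17186)·91.68/1315 = 0.012275518
  Large: (6340/39359)²·(1−377/6340)·1236/377 = 0.08000978
  → Var(ȳ_str) = 0.21001874.
Var(ȳ_srs) = (1 − 1866/39359)·349.3/1866 = 0.17831714.
deff = 0.21001874 / 0.17831714 = 1.1778.

1.1778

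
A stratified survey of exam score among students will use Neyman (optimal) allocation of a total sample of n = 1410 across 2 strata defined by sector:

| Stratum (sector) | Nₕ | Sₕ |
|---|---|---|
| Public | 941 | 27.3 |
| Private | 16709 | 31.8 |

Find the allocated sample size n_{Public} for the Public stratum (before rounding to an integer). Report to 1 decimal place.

65.0

Neyman allocation: nₕ = n·NₕSₕ / Σⱼ NⱼSⱼ.
Σ NⱼSⱼ = 941·27.3 + 16709·31.8 = 557035.5.
n_{Public} = 1410·941·27.3 / 557035.5 = 65.0.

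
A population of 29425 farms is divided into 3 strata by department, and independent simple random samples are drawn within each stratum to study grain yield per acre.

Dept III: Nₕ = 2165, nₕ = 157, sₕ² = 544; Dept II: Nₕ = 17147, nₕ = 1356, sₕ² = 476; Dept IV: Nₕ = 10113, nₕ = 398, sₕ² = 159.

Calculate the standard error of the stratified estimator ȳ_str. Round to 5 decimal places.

Var(ȳ_str) = Σₕ Wₕ²(1 − fₕ)sₕ²/nₕ with Wₕ = Nₕ/N, N = 29425.
Dept III: Wₕ = 0.07357689; term = 0.07357689²·(1 − 0.07251732)·544/157 = 0.017397543.
Dept II: Wₕ = 0.58273577; term = 0.58273577²·(1 − 0.07908089)·476/1356 = 0.10977719.
Dept IV: Wₕ = 0.34368734; term = 0.34368734²·(1 − 0.03935529)·159/398 = 0.0453319.
Sum = 0.17250663.
SE = √(0.17250663) = 0.41534.

0.41534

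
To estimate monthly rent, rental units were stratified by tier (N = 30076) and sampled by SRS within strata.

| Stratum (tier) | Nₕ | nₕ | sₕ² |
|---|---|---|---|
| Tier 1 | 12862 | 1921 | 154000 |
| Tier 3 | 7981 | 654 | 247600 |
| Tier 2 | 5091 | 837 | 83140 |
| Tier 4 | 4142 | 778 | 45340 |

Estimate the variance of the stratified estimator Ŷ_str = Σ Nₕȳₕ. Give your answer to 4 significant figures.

Var(Ŷ_str) = Σₕ Nₕ²(1 − fₕ)sₕ²/nₕ.
Tier 1: 12862²·(1 − 1921/12862)·154000/1921 = 1.1281293 × 10^10.
Tier 3: 7981²·(1 − 654/7981)·247600/654 = 2.2138918 × 10^10.
Tier 2: 5091²·(1 − 837/5091)·83140/837 = 2.1512216 × 10^9.
Tier 4: 4142²·(1 − 778/4142)·45340/778 = 8.1202238 × 10^8.
Sum = 3.6383455 × 10^10.

3.638 × 10^10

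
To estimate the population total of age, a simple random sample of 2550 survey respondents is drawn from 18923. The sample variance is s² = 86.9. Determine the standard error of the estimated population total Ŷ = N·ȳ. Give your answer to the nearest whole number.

3249

Var(Ŷ) = N²·Var(ȳ) = N²·(1 − n/N)·s²/n.
f = 2550/18923 = 0.13475665; Var(ȳ) = 0.86524335·86.9/2550 = 0.029486136.
Var(Ŷ) = 18923² · 0.029486136 = 1.0558393 × 10^7.
SE(Ŷ) = √(1.0558393 × 10^7) = 3249.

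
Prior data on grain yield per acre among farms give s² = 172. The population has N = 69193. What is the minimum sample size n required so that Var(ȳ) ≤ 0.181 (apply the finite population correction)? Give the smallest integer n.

938

Without fpc, n₀ = s²/D = 172/0.181 = 950.2762.
With fpc, (1 − n/N)·s²/n ≤ D requires n ≥ n₀/(1 + n₀/N) = 950.2762/(1 + 950.2762/69193) = 937.4022.
Rounding up, n = 938.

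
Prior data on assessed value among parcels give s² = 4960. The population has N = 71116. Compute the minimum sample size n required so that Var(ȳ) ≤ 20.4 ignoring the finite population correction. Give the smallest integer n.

Without fpc, n₀ = s²/D = 4960/20.4 = 243.1373.
Rounding up, n = 244.

244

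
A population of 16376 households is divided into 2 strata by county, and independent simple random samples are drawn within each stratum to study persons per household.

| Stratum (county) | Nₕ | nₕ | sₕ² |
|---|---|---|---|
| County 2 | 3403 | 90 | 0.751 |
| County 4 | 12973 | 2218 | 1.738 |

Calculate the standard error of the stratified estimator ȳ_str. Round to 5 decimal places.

Var(ȳ_str) = Σₕ Wₕ²(1 − fₕ)sₕ²/nₕ with Wₕ = Nₕ/N, N = 16376.
County 2: Wₕ = 0.20780410; term = 0.20780410²·(1 − 0.02644725)·0.751/90 = 3.508045 × 10^-4.
County 4: Wₕ = 0.79219590; term = 0.79219590²·(1 − 0.17097048)·1.738/2218 = 4.0768375 × 10^-4.
Sum = 7.5848825 × 10^-4.
SE = √(7.5848825 × 10^-4) = 0.02754.

0.02754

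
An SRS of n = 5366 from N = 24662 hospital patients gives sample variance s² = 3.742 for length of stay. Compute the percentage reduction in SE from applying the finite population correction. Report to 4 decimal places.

f = n/N = 5366/24662 = 0.21758170.
SE_no-fpc = √(s²/n) = 0.026407456; SE_fpc = √((1−f)s²/n) = 0.023358559.
Ratio = √(1−f) = 0.88454412. Reduction = 100·(1 − 0.88454412) = 11.5456%.

11.5456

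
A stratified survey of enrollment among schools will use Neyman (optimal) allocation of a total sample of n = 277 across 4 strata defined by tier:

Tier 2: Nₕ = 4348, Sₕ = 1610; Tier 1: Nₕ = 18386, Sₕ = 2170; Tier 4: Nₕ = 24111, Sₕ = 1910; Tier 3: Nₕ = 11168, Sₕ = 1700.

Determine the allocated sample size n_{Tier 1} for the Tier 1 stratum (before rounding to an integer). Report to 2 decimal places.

98.73

Neyman allocation: nₕ = n·NₕSₕ / Σⱼ NⱼSⱼ.
Σ NⱼSⱼ = 4348·1610 + 18386·2170 + 24111·1910 + 11168·1700 = 1.1193551 × 10^8.
n_{Tier 1} = 277·18386·2170 / (1.1193551 × 10^8) = 98.73.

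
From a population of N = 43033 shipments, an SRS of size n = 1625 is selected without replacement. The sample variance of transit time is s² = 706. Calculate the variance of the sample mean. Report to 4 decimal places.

0.4181

Under SRS without replacement, Var(ȳ) = (1 − f)·s²/n with f = n/N = 1625/43033 = 0.03776172.
Var(ȳ) = (1 − 0.03776172)·706/1625 = 0.96223828·0.43446154 = 0.41805552.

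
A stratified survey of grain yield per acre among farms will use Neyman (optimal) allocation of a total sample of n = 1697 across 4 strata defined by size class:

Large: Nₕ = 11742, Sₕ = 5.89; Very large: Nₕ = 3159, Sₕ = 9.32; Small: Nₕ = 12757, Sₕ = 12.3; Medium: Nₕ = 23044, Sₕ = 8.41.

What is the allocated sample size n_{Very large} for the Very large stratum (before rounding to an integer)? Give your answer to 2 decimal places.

Neyman allocation: nₕ = n·NₕSₕ / Σⱼ NⱼSⱼ.
Σ NⱼSⱼ = 11742·5.89 + 3159·9.32 + 12757·12.3 + 23044·8.41 = 449313.4.
n_{Very large} = 1697·3159·9.32 / 449313.4 = 111.20.

111.20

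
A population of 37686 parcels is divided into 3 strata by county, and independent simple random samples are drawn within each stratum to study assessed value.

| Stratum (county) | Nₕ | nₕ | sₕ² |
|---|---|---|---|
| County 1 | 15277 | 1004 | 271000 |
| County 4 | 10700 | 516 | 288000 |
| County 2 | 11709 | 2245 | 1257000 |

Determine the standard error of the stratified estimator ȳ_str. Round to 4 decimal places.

Var(ȳ_str) = Σₕ Wₕ²(1 − fₕ)sₕ²/nₕ with Wₕ = Nₕ/N, N = 37686.
County 1: Wₕ = 0.40537600; term = 0.40537600²·(1 − 0.06571971)·271000/1004 = 41.440867.
County 4: Wₕ = 0.28392507; term = 0.28392507²·(1 − 0.04822430)·288000/516 = 42.823767.
County 2: Wₕ = 0.31069893; term = 0.31069893²·(1 − 0.19173286)·1257000/2245 = 43.687117.
Sum = 127.95175.
SE = √(127.95175) = 11.3116.

11.3116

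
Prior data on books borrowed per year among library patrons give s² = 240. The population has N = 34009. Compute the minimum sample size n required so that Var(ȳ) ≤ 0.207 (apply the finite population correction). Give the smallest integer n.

1122

Without fpc, n₀ = s²/D = 240/0.207 = 1159.4203.
With fpc, (1 − n/N)·s²/n ≤ D requires n ≥ n₀/(1 + n₀/N) = 1159.4203/(1 + 1159.4203/34009) = 1121.1969.
Rounding up, n = 1122.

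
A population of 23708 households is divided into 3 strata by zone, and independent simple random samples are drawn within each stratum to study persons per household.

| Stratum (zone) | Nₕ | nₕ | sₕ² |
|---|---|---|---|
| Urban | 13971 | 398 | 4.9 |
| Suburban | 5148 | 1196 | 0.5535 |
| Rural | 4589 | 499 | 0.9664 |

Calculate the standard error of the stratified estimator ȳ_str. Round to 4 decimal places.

0.0651

Var(ȳ_str) = Σₕ Wₕ²(1 − fₕ)sₕ²/nₕ with Wₕ = Nₕ/N, N = 23708.
Urban: Wₕ = 0.58929475; term = 0.58929475²·(1 − 0.02848758)·4.9/398 = 0.0041536176.
Suburban: Wₕ = 0.21714189; term = 0.21714189²·(1 − 0.23232323)·0.5535/1196 = 1.6751438 × 10^-5.
Rural: Wₕ = 0.19356335; term = 0.19356335²·(1 − 0.10873829)·0.9664/499 = 6.4670751 × 10^-5.
Sum = 0.0042350398.
SE = √(0.0042350398) = 0.0651.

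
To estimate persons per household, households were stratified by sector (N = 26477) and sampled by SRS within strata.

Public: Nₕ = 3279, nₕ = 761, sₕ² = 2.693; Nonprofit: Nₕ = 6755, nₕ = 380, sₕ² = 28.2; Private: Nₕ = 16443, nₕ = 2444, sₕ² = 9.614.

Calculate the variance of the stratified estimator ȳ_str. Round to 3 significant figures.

Var(ȳ_str) = Σₕ Wₕ²(1 − fₕ)sₕ²/nₕ with Wₕ = Nₕ/N, N = 26477.
Public: Wₕ = 0.12384334; term = 0.12384334²·(1 − 0.23208295)·2.693/761 = 4.1678424 × 10^-5.
Nonprofit: Wₕ = 0.25512709; term = 0.25512709²·(1 − 0.05625463)·28.2/380 = 0.0045586212.
Private: Wₕ = 0.62102957; term = 0.62102957²·(1 − 0.14863468)·9.614/2444 = 0.0012916458.
Sum = 0.0058919454.

0.00589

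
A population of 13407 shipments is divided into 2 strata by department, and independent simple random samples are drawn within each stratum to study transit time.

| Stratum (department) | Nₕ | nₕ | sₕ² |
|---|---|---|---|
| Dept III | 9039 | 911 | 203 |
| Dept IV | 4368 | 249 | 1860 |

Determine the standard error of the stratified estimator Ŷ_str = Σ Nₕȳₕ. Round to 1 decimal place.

12278.8

Var(Ŷ_str) = Σₕ Nₕ²(1 − fₕ)sₕ²/nₕ.
Dept III: 9039²·(1 − 911/9039)·203/911 = 1.6371246 × 10^7.
Dept IV: 4368²·(1 − 249/4368)·1860/249 = 1.3439652 × 10^8.
Sum = 1.5076777 × 10^8.
SE = √(1.5076777 × 10^8) = 12278.8.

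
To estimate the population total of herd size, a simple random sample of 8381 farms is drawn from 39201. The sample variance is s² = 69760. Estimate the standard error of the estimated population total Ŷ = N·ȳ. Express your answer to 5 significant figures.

Var(Ŷ) = N²·Var(ȳ) = N²·(1 − n/N)·s²/n.
f = 8381/39201 = 0.21379557; Var(ȳ) = 0.78620443·69760/8381 = 6.5440426.
Var(Ŷ) = 39201² · 6.5440426 = 1.0056351 × 10^10.
SE(Ŷ) = √(1.0056351 × 10^10) = 100280.

100280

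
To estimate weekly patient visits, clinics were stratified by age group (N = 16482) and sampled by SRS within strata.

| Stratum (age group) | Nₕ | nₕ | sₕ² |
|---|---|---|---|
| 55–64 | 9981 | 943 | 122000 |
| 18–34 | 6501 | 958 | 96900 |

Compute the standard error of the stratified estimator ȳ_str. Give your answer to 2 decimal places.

Var(ȳ_str) = Σₕ Wₕ²(1 − fₕ)sₕ²/nₕ with Wₕ = Nₕ/N, N = 16482.
55–64: Wₕ = 0.60556971; term = 0.60556971²·(1 − 0.09447951)·122000/943 = 42.961033.
18–34: Wₕ = 0.39443029; term = 0.39443029²·(1 − 0.14736194)·96900/958 = 13.417249.
Sum = 56.378282.
SE = √(56.378282) = 7.51.

7.51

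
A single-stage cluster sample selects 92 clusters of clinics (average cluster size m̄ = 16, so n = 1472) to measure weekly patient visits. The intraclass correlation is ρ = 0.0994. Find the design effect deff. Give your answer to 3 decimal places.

deff = 1 + (16 − 1)·0.0994 = 1 + 1.491 = 2.491.

2.491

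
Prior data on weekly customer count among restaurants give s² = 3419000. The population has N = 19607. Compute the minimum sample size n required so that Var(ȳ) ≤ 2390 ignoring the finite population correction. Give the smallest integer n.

1431

Without fpc, n₀ = s²/D = 3419000/2390 = 1430.5439.
Rounding up, n = 1431.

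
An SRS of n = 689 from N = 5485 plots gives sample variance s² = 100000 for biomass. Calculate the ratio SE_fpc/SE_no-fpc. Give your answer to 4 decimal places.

0.9351

f = n/N = 689/5485 = 0.12561531.
SE_no-fpc = √(s²/n) = 12.047318; SE_fpc = √((1−f)s²/n) = 11.265271.
Ratio = √(1−f) = 0.93508539.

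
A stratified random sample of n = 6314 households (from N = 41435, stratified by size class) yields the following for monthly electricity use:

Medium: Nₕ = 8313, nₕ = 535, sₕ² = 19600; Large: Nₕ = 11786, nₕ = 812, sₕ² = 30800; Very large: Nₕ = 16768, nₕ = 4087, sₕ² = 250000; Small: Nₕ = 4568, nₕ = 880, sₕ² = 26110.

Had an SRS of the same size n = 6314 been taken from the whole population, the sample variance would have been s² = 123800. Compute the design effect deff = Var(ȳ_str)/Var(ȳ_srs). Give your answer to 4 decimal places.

0.7283

Var(ȳ_str) = Σ Wₕ²(1−fₕ)sₕ²/nₕ with Wₕ = Nₕ/41435:
  Medium: (8313/41435)²·(1−535/8313)·19600/535 = 1.3797275
  Large: (11786/41435)²·(1−812/11786)·30800/812 = 2.8575339
  Very large: (16768/41435)²·(1−4087/16768)·250000/4087 = 7.5759213
  Small: (4568/41435)²·(1−880/4568)·26110/880 = 0.29114311
  → Var(ȳ_str) = 12.104326.
Var(ȳ_srs) = (1 − 6314/41435)·123800/6314 = 16.61941.
deff = 12.104326 / 16.61941 = 0.7283.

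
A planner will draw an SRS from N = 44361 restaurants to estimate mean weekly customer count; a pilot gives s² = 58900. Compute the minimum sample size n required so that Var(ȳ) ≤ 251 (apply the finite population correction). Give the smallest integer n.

234

Without fpc, n₀ = s²/D = 58900/251 = 234.6614.
With fpc, (1 − n/N)·s²/n ≤ D requires n ≥ n₀/(1 + n₀/N) = 234.6614/(1 + 234.6614/44361) = 233.4266.
Rounding up, n = 234.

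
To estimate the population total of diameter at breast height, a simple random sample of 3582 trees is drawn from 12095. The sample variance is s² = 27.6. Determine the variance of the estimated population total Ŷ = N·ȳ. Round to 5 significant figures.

Var(Ŷ) = N²·Var(ȳ) = N²·(1 − n/N)·s²/n.
f = 3582/12095 = 0.29615544; Var(ȳ) = 0.70384456·27.6/3582 = 0.0054232579.
Var(Ŷ) = 12095² · 0.0054232579 = 793363.11.

793360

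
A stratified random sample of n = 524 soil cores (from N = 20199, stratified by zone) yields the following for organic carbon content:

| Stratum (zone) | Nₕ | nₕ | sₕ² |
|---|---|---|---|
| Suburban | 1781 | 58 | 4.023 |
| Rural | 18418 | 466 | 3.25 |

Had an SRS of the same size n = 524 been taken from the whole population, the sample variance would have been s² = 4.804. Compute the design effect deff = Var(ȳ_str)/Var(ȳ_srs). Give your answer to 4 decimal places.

0.6913

Var(ȳ_str) = Σ Wₕ²(1−fₕ)sₕ²/nₕ with Wₕ = Nₕ/20199:
  Suburban: (1781/20199)²·(1−58/1781)·4.023/58 = 5.2168878 × 10^-4
  Rural: (18418/20199)²·(1−466/18418)·3.25/466 = 0.0056518811
  → Var(ȳ_str) = 0.0061735699.
Var(ȳ_srs) = (1 − 524/20199)·4.804/524 = 0.0089301054.
deff = 0.0061735699 / 0.0089301054 = 0.6913.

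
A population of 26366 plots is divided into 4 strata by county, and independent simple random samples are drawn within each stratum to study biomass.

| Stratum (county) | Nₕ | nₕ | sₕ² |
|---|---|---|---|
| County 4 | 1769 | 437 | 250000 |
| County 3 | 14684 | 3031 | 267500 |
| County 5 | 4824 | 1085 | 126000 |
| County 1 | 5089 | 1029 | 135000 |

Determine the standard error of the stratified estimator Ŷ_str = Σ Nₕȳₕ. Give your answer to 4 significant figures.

Var(Ŷ_str) = Σₕ Nₕ²(1 − fₕ)sₕ²/nₕ.
County 4: 1769²·(1 − 437/1769)·250000/437 = 1.3480023 × 10^9.
County 3: 14684²·(1 − 3031/14684)·267500/3031 = 1.5101496 × 10^10.
County 5: 4824²·(1 − 1085/4824)·126000/1085 = 2.0946119 × 10^9.
County 1: 5089²·(1 − 1029/5089)·135000/1029 = 2.7106714 × 10^9.
Sum = 2.1254782 × 10^10.
SE = √(2.1254782 × 10^10) = 145800.

145800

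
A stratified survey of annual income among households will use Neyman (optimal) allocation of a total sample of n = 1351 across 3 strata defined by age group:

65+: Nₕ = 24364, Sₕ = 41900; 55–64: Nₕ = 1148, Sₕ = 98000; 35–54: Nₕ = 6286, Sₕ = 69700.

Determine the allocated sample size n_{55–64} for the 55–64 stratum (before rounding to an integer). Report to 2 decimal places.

Neyman allocation: nₕ = n·NₕSₕ / Σⱼ NⱼSⱼ.
Σ NⱼSⱼ = 24364·41900 + 1148·98000 + 6286·69700 = 1.5714898 × 10^9.
n_{55–64} = 1351·1148·98000 / (1.5714898 × 10^9) = 96.72.

96.72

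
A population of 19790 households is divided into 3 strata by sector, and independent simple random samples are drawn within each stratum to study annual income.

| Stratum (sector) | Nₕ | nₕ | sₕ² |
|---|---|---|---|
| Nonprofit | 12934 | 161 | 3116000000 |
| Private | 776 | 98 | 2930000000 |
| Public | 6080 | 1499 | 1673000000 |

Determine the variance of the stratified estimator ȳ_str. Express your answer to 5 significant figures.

Var(ȳ_str) = Σₕ Wₕ²(1 − fₕ)sₕ²/nₕ with Wₕ = Nₕ/N, N = 19790.
Nonprofit: Wₕ = 0.65356241; term = 0.65356241²·(1 − 0.01244781)·3116000000/161 = 8.1640518 × 10^6.
Private: Wₕ = 0.03921172; term = 0.03921172²·(1 − 0.12628866)·2930000000/98 = 40164.408.
Public: Wₕ = 0.30722587; term = 0.30722587²·(1 − 0.24654605)·1673000000/1499 = 79371.866.
Sum = 8.2835881 × 10^6.

8.2836 × 10^6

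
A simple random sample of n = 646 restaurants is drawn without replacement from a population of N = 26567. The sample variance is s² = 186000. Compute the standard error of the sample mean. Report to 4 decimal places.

Under SRS without replacement, Var(ȳ) = (1 − f)·s²/n with f = n/N = 646/26567 = 0.02431588.
Var(ȳ) = (1 − 0.02431588)·186000/646 = 0.97568412·287.9257 = 280.92453.
SE(ȳ) = √(280.92453) = 16.7608.

16.7608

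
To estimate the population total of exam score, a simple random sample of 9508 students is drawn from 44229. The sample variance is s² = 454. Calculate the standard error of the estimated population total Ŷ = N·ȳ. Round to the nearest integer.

8563

Var(Ŷ) = N²·Var(ȳ) = N²·(1 − n/N)·s²/n.
f = 9508/44229 = 0.21497208; Var(ȳ) = 0.78502792·454/9508 = 0.037484505.
Var(Ŷ) = 44229² · 0.037484505 = 7.3327355 × 10^7.
SE(Ŷ) = √(7.3327355 × 10^7) = 8563.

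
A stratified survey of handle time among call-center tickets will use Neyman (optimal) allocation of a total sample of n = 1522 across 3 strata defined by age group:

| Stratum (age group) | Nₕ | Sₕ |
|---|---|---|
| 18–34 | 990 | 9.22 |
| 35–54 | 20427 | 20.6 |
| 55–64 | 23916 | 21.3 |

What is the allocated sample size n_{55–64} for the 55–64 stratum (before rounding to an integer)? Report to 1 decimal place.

825.4

Neyman allocation: nₕ = n·NₕSₕ / Σⱼ NⱼSⱼ.
Σ NⱼSⱼ = 990·9.22 + 20427·20.6 + 23916·21.3 = 939334.8.
n_{55–64} = 1522·23916·21.3 / 939334.8 = 825.4.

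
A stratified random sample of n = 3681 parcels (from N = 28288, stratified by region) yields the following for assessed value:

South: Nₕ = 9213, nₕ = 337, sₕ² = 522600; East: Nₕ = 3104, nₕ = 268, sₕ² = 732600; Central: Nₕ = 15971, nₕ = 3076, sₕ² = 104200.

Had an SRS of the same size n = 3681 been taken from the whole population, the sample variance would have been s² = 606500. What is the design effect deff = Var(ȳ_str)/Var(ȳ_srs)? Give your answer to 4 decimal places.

Var(ȳ_str) = Σ Wₕ²(1−fₕ)sₕ²/nₕ with Wₕ = Nₕ/28288:
  South: (9213/28288)²·(1−337/9213)·522600/337 = 158.47231
  East: (3104/28288)²·(1−268/3104)·732600/268 = 30.071533
  Central: (15971/28288)²·(1−3076/15971)·104200/3076 = 8.7182709
  → Var(ȳ_str) = 197.26211.
Var(ȳ_srs) = (1 − 3681/28288)·606500/3681 = 143.32482.
deff = 197.26211 / 143.32482 = 1.3763.

1.3763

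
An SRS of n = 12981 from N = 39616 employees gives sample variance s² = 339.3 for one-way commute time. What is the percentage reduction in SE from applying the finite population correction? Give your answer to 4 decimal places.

18.0043

f = n/N = 12981/39616 = 0.32767064.
SE_no-fpc = √(s²/n) = 0.16167313; SE_fpc = √((1−f)s²/n) = 0.13256501.
Ratio = √(1−f) = 0.81995693. Reduction = 100·(1 − 0.81995693) = 18.0043%.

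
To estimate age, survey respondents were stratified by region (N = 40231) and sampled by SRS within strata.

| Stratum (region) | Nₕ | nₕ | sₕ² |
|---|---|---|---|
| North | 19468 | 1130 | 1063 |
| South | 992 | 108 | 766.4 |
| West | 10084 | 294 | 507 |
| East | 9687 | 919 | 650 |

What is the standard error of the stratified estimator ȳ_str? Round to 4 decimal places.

0.5947

Var(ȳ_str) = Σₕ Wₕ²(1 − fₕ)sₕ²/nₕ with Wₕ = Nₕ/N, N = 40231.
North: Wₕ = 0.48390545; term = 0.48390545²·(1 − 0.05804397)·1063/1130 = 0.20749444.
South: Wₕ = 0.02465760; term = 0.02465760²·(1 − 0.10887097)·766.4/108 = 0.0038448024.
West: Wₕ = 0.25065248; term = 0.25065248²·(1 − 0.02915510)·507/294 = 0.10518517.
East: Wₕ = 0.24078447; term = 0.24078447²·(1 − 0.09486941)·650/919 = 0.037116416.
Sum = 0.35364083.
SE = √(0.35364083) = 0.5947.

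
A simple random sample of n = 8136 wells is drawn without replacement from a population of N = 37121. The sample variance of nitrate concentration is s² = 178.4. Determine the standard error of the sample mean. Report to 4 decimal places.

Under SRS without replacement, Var(ȳ) = (1 − f)·s²/n with f = n/N = 8136/37121 = 0.21917513.
Var(ȳ) = (1 − 0.21917513)·178.4/8136 = 0.78082487·0.021927237 = 0.017121332.
SE(ȳ) = √(0.017121332) = 0.1308.

0.1308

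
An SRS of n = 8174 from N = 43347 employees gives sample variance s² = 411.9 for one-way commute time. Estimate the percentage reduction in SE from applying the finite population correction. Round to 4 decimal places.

9.9207

f = n/N = 8174/43347 = 0.18857130.
SE_no-fpc = √(s²/n) = 0.22448048; SE_fpc = √((1−f)s²/n) = 0.20221053.
Ratio = √(1−f) = 0.90079337. Reduction = 100·(1 − 0.90079337) = 9.9207%.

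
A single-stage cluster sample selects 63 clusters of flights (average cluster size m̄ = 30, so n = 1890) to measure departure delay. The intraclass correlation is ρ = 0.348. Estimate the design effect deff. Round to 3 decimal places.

11.092

deff = 1 + (30 − 1)·0.348 = 1 + 10.092 = 11.092.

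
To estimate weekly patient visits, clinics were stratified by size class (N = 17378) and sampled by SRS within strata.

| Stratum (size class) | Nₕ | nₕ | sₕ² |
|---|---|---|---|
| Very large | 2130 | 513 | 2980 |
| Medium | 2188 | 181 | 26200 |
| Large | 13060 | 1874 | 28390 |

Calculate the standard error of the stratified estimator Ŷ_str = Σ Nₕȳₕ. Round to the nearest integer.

53561

Var(Ŷ_str) = Σₕ Nₕ²(1 − fₕ)sₕ²/nₕ.
Very large: 2130²·(1 − 513/2130)·2980/513 = 2.0007302 × 10^7.
Medium: 2188²·(1 − 181/2188)·26200/181 = 6.3564906 × 10^8.
Large: 13060²·(1 − 1874/13060)·28390/1874 = 2.213165 × 10^9.
Sum = 2.8688214 × 10^9.
SE = √(2.8688214 × 10^9) = 53561.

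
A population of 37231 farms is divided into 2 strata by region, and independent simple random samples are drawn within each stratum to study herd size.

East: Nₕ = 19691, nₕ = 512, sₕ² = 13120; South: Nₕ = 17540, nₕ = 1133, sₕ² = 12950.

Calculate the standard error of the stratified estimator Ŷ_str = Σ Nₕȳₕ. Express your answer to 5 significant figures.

Var(Ŷ_str) = Σₕ Nₕ²(1 − fₕ)sₕ²/nₕ.
East: 19691²·(1 − 512/19691)·13120/512 = 9.6773758 × 10^9.
South: 17540²·(1 − 1133/17540)·12950/1133 = 3.2892632 × 10^9.
Sum = 1.2966639 × 10^10.
SE = √(1.2966639 × 10^10) = 113870.

113870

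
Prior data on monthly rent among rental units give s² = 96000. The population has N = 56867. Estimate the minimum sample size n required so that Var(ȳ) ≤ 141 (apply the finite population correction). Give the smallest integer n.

673

Without fpc, n₀ = s²/D = 96000/141 = 680.8511.
With fpc, (1 − n/N)·s²/n ≤ D requires n ≥ n₀/(1 + n₀/N) = 680.8511/(1 + 680.8511/56867) = 672.7959.
Rounding up, n = 673.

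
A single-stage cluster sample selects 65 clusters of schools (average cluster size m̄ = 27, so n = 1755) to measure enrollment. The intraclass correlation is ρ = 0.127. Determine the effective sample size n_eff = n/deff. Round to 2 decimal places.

407.95

deff = 1 + (27 − 1)·0.127 = 1 + 3.302 = 4.302.
n_eff = 1755 / 4.302 = 407.95.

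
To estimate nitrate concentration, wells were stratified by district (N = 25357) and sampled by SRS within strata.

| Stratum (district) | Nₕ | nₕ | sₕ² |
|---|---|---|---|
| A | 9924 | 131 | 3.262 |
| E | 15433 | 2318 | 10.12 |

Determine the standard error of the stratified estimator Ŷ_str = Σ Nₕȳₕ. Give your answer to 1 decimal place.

Var(Ŷ_str) = Σₕ Nₕ²(1 − fₕ)sₕ²/nₕ.
A: 9924²·(1 − 131/9924)·3.262/131 = 2.4199989 × 10^6.
E: 15433²·(1 − 2318/15433)·10.12/2318 = 883661.09.
Sum = 3.30366 × 10^6.
SE = √(3.30366 × 10^6) = 1817.6.

1817.6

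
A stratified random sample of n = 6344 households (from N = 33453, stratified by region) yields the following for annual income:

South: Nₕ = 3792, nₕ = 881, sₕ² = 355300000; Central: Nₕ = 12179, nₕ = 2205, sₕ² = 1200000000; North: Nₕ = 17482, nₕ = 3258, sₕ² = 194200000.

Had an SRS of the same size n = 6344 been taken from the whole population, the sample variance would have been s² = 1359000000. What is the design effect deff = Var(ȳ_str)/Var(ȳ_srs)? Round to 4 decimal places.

0.4395

Var(ȳ_str) = Σ Wₕ²(1−fₕ)sₕ²/nₕ with Wₕ = Nₕ/33453:
  South: (3792/33453)²·(1−881/3792)·355300000/881 = 3977.9534
  Central: (12179/33453)²·(1−2205/12179)·1200000000/2205 = 59072.249
  North: (17482/33453)²·(1−3258/17482)·194200000/3258 = 13244.662
  → Var(ȳ_str) = 76294.864.
Var(ȳ_srs) = (1 − 6344/33453)·1359000000/6344 = 173594.
deff = 76294.864 / 173594 = 0.4395.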